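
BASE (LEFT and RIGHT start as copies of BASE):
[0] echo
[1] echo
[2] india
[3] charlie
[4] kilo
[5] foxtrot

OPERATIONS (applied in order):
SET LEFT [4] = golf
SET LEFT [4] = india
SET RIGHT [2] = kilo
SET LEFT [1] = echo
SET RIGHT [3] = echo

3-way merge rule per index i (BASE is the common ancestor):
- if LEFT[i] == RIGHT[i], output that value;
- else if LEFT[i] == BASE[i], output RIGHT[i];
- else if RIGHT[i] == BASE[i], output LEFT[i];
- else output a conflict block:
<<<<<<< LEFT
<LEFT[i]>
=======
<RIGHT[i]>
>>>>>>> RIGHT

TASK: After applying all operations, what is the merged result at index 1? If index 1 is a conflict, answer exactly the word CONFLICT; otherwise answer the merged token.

Final LEFT:  [echo, echo, india, charlie, india, foxtrot]
Final RIGHT: [echo, echo, kilo, echo, kilo, foxtrot]
i=0: L=echo R=echo -> agree -> echo
i=1: L=echo R=echo -> agree -> echo
i=2: L=india=BASE, R=kilo -> take RIGHT -> kilo
i=3: L=charlie=BASE, R=echo -> take RIGHT -> echo
i=4: L=india, R=kilo=BASE -> take LEFT -> india
i=5: L=foxtrot R=foxtrot -> agree -> foxtrot
Index 1 -> echo

Answer: echo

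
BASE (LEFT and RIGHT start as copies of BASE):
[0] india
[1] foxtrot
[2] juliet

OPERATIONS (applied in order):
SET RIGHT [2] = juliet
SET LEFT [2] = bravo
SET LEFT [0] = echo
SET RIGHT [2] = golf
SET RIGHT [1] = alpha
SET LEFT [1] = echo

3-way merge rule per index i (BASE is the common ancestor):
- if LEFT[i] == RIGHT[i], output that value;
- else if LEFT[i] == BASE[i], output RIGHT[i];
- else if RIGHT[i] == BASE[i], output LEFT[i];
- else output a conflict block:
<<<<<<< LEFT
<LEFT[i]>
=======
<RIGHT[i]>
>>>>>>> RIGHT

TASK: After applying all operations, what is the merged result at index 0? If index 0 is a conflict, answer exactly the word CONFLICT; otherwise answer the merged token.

Final LEFT:  [echo, echo, bravo]
Final RIGHT: [india, alpha, golf]
i=0: L=echo, R=india=BASE -> take LEFT -> echo
i=1: BASE=foxtrot L=echo R=alpha all differ -> CONFLICT
i=2: BASE=juliet L=bravo R=golf all differ -> CONFLICT
Index 0 -> echo

Answer: echo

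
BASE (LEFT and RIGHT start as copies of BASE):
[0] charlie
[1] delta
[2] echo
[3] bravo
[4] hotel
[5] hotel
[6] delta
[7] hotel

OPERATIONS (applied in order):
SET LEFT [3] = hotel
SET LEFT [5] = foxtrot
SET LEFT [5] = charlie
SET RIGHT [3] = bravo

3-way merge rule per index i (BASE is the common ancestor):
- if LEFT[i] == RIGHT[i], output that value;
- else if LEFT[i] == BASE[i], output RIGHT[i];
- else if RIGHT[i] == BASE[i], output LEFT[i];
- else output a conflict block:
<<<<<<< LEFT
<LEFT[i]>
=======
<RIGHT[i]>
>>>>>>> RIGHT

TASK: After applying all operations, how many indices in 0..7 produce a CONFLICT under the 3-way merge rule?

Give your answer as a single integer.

Answer: 0

Derivation:
Final LEFT:  [charlie, delta, echo, hotel, hotel, charlie, delta, hotel]
Final RIGHT: [charlie, delta, echo, bravo, hotel, hotel, delta, hotel]
i=0: L=charlie R=charlie -> agree -> charlie
i=1: L=delta R=delta -> agree -> delta
i=2: L=echo R=echo -> agree -> echo
i=3: L=hotel, R=bravo=BASE -> take LEFT -> hotel
i=4: L=hotel R=hotel -> agree -> hotel
i=5: L=charlie, R=hotel=BASE -> take LEFT -> charlie
i=6: L=delta R=delta -> agree -> delta
i=7: L=hotel R=hotel -> agree -> hotel
Conflict count: 0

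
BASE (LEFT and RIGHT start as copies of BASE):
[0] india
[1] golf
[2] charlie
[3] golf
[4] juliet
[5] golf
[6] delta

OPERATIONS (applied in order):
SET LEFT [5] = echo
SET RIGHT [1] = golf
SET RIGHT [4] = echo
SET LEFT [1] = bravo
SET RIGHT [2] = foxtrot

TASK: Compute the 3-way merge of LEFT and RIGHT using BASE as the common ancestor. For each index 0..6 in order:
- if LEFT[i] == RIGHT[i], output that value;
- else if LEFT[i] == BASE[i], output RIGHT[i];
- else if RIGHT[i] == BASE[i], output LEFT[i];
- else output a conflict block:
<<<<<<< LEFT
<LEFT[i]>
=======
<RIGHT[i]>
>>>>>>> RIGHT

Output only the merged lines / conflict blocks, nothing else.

Final LEFT:  [india, bravo, charlie, golf, juliet, echo, delta]
Final RIGHT: [india, golf, foxtrot, golf, echo, golf, delta]
i=0: L=india R=india -> agree -> india
i=1: L=bravo, R=golf=BASE -> take LEFT -> bravo
i=2: L=charlie=BASE, R=foxtrot -> take RIGHT -> foxtrot
i=3: L=golf R=golf -> agree -> golf
i=4: L=juliet=BASE, R=echo -> take RIGHT -> echo
i=5: L=echo, R=golf=BASE -> take LEFT -> echo
i=6: L=delta R=delta -> agree -> delta

Answer: india
bravo
foxtrot
golf
echo
echo
delta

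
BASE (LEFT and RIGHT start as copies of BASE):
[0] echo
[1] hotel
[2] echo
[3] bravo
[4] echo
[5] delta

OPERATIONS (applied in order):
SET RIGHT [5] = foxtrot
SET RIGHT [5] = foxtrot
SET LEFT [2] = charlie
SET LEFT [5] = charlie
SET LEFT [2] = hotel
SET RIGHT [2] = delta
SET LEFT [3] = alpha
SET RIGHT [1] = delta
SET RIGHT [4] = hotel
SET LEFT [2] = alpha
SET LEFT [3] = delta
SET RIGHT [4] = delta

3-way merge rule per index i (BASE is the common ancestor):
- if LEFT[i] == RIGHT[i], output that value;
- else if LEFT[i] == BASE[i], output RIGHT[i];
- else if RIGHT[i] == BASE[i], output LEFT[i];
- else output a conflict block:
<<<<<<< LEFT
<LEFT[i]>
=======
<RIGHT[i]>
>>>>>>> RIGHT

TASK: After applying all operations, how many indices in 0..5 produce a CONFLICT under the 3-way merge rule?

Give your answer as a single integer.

Final LEFT:  [echo, hotel, alpha, delta, echo, charlie]
Final RIGHT: [echo, delta, delta, bravo, delta, foxtrot]
i=0: L=echo R=echo -> agree -> echo
i=1: L=hotel=BASE, R=delta -> take RIGHT -> delta
i=2: BASE=echo L=alpha R=delta all differ -> CONFLICT
i=3: L=delta, R=bravo=BASE -> take LEFT -> delta
i=4: L=echo=BASE, R=delta -> take RIGHT -> delta
i=5: BASE=delta L=charlie R=foxtrot all differ -> CONFLICT
Conflict count: 2

Answer: 2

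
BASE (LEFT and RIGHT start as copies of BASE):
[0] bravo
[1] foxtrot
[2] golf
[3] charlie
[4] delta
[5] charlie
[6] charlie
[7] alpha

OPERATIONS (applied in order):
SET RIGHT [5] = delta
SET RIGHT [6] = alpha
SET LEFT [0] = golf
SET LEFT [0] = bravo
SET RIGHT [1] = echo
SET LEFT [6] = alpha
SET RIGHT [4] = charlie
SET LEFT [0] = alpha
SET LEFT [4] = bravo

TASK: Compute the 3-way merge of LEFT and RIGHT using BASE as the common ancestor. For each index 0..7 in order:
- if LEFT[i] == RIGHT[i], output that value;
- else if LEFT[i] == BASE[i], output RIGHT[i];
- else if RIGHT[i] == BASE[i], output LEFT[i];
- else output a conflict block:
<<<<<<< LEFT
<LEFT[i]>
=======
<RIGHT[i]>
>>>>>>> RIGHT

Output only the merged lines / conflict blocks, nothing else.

Answer: alpha
echo
golf
charlie
<<<<<<< LEFT
bravo
=======
charlie
>>>>>>> RIGHT
delta
alpha
alpha

Derivation:
Final LEFT:  [alpha, foxtrot, golf, charlie, bravo, charlie, alpha, alpha]
Final RIGHT: [bravo, echo, golf, charlie, charlie, delta, alpha, alpha]
i=0: L=alpha, R=bravo=BASE -> take LEFT -> alpha
i=1: L=foxtrot=BASE, R=echo -> take RIGHT -> echo
i=2: L=golf R=golf -> agree -> golf
i=3: L=charlie R=charlie -> agree -> charlie
i=4: BASE=delta L=bravo R=charlie all differ -> CONFLICT
i=5: L=charlie=BASE, R=delta -> take RIGHT -> delta
i=6: L=alpha R=alpha -> agree -> alpha
i=7: L=alpha R=alpha -> agree -> alpha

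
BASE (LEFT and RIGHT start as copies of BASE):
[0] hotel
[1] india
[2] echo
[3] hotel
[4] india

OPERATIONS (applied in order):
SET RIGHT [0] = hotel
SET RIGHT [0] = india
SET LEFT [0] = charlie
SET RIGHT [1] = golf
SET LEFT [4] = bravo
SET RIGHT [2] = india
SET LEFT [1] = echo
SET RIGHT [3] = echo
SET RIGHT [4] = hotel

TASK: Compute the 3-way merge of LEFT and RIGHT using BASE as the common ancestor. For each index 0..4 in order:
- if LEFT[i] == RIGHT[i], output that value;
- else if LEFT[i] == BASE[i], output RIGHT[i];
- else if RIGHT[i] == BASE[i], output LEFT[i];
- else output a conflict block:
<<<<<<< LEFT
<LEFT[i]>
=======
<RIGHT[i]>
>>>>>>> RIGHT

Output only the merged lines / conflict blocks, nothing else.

Final LEFT:  [charlie, echo, echo, hotel, bravo]
Final RIGHT: [india, golf, india, echo, hotel]
i=0: BASE=hotel L=charlie R=india all differ -> CONFLICT
i=1: BASE=india L=echo R=golf all differ -> CONFLICT
i=2: L=echo=BASE, R=india -> take RIGHT -> india
i=3: L=hotel=BASE, R=echo -> take RIGHT -> echo
i=4: BASE=india L=bravo R=hotel all differ -> CONFLICT

Answer: <<<<<<< LEFT
charlie
=======
india
>>>>>>> RIGHT
<<<<<<< LEFT
echo
=======
golf
>>>>>>> RIGHT
india
echo
<<<<<<< LEFT
bravo
=======
hotel
>>>>>>> RIGHT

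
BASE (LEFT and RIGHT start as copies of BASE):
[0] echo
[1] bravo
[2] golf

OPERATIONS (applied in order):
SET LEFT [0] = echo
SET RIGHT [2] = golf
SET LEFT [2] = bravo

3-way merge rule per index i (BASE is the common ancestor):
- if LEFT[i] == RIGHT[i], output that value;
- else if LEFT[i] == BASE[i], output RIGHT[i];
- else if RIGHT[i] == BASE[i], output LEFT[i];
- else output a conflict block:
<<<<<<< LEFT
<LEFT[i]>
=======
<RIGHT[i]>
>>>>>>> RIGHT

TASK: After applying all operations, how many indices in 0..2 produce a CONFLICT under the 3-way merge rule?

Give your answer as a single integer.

Final LEFT:  [echo, bravo, bravo]
Final RIGHT: [echo, bravo, golf]
i=0: L=echo R=echo -> agree -> echo
i=1: L=bravo R=bravo -> agree -> bravo
i=2: L=bravo, R=golf=BASE -> take LEFT -> bravo
Conflict count: 0

Answer: 0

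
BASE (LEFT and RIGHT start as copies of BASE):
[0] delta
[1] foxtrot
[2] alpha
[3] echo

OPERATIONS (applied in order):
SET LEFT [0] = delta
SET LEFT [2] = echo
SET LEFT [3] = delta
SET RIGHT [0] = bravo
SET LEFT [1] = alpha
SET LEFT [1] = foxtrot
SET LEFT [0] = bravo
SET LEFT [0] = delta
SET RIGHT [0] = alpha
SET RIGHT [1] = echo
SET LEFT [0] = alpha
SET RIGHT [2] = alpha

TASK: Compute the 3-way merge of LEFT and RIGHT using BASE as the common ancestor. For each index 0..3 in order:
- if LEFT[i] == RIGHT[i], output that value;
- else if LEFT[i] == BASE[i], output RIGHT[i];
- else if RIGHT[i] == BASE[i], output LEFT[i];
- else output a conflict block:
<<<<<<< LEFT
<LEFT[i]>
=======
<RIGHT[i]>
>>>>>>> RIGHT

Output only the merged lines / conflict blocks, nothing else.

Final LEFT:  [alpha, foxtrot, echo, delta]
Final RIGHT: [alpha, echo, alpha, echo]
i=0: L=alpha R=alpha -> agree -> alpha
i=1: L=foxtrot=BASE, R=echo -> take RIGHT -> echo
i=2: L=echo, R=alpha=BASE -> take LEFT -> echo
i=3: L=delta, R=echo=BASE -> take LEFT -> delta

Answer: alpha
echo
echo
delta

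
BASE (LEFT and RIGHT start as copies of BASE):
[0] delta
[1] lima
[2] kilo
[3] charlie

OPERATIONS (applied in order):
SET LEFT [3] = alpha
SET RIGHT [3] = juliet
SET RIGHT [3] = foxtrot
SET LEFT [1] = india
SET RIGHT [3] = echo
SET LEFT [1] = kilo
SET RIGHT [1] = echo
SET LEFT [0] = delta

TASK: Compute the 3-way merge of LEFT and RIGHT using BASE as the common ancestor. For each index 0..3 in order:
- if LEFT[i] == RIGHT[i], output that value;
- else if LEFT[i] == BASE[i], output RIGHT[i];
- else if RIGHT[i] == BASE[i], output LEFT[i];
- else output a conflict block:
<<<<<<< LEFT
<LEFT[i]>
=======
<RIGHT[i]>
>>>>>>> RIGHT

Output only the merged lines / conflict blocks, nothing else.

Answer: delta
<<<<<<< LEFT
kilo
=======
echo
>>>>>>> RIGHT
kilo
<<<<<<< LEFT
alpha
=======
echo
>>>>>>> RIGHT

Derivation:
Final LEFT:  [delta, kilo, kilo, alpha]
Final RIGHT: [delta, echo, kilo, echo]
i=0: L=delta R=delta -> agree -> delta
i=1: BASE=lima L=kilo R=echo all differ -> CONFLICT
i=2: L=kilo R=kilo -> agree -> kilo
i=3: BASE=charlie L=alpha R=echo all differ -> CONFLICT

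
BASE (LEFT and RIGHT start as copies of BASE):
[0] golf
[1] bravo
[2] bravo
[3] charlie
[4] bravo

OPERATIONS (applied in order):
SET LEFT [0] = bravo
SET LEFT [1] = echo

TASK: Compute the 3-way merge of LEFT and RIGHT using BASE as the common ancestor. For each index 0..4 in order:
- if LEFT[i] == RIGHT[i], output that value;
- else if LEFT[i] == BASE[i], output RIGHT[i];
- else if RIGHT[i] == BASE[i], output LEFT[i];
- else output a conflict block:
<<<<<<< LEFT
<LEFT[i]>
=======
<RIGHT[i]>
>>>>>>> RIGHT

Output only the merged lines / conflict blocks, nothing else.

Answer: bravo
echo
bravo
charlie
bravo

Derivation:
Final LEFT:  [bravo, echo, bravo, charlie, bravo]
Final RIGHT: [golf, bravo, bravo, charlie, bravo]
i=0: L=bravo, R=golf=BASE -> take LEFT -> bravo
i=1: L=echo, R=bravo=BASE -> take LEFT -> echo
i=2: L=bravo R=bravo -> agree -> bravo
i=3: L=charlie R=charlie -> agree -> charlie
i=4: L=bravo R=bravo -> agree -> bravo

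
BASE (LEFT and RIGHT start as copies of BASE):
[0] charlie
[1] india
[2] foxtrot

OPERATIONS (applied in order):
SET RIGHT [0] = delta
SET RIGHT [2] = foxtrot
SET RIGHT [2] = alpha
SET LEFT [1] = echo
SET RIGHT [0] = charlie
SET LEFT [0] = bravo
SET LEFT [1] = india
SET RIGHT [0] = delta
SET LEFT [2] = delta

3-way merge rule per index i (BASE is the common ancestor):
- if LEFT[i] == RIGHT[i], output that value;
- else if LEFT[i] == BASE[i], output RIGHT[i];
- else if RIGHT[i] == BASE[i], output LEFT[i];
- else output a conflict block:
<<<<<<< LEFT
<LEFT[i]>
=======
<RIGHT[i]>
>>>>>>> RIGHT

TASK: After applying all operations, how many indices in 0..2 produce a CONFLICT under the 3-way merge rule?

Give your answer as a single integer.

Answer: 2

Derivation:
Final LEFT:  [bravo, india, delta]
Final RIGHT: [delta, india, alpha]
i=0: BASE=charlie L=bravo R=delta all differ -> CONFLICT
i=1: L=india R=india -> agree -> india
i=2: BASE=foxtrot L=delta R=alpha all differ -> CONFLICT
Conflict count: 2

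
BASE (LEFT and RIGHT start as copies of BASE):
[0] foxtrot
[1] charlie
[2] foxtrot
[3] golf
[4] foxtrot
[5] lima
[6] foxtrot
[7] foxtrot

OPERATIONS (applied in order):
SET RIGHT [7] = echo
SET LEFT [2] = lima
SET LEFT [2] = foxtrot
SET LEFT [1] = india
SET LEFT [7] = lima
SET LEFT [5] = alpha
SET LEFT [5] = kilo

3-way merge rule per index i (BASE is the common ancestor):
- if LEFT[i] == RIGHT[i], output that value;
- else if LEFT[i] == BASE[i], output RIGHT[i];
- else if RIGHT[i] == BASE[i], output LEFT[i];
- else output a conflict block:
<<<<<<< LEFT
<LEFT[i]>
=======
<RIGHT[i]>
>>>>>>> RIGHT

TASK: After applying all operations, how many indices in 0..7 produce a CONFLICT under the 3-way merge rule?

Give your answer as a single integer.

Answer: 1

Derivation:
Final LEFT:  [foxtrot, india, foxtrot, golf, foxtrot, kilo, foxtrot, lima]
Final RIGHT: [foxtrot, charlie, foxtrot, golf, foxtrot, lima, foxtrot, echo]
i=0: L=foxtrot R=foxtrot -> agree -> foxtrot
i=1: L=india, R=charlie=BASE -> take LEFT -> india
i=2: L=foxtrot R=foxtrot -> agree -> foxtrot
i=3: L=golf R=golf -> agree -> golf
i=4: L=foxtrot R=foxtrot -> agree -> foxtrot
i=5: L=kilo, R=lima=BASE -> take LEFT -> kilo
i=6: L=foxtrot R=foxtrot -> agree -> foxtrot
i=7: BASE=foxtrot L=lima R=echo all differ -> CONFLICT
Conflict count: 1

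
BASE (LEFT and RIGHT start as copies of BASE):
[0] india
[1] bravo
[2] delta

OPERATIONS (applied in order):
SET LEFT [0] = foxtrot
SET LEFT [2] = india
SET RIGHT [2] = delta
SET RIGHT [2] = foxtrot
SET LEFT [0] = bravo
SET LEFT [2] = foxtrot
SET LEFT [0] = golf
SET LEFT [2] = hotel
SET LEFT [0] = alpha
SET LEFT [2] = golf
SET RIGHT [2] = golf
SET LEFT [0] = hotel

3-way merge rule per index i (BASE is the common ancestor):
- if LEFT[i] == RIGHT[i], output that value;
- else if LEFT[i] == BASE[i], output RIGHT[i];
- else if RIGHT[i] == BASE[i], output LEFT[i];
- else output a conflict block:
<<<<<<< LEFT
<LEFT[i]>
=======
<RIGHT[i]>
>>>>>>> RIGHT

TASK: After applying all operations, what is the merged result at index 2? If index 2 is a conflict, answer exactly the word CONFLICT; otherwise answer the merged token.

Final LEFT:  [hotel, bravo, golf]
Final RIGHT: [india, bravo, golf]
i=0: L=hotel, R=india=BASE -> take LEFT -> hotel
i=1: L=bravo R=bravo -> agree -> bravo
i=2: L=golf R=golf -> agree -> golf
Index 2 -> golf

Answer: golf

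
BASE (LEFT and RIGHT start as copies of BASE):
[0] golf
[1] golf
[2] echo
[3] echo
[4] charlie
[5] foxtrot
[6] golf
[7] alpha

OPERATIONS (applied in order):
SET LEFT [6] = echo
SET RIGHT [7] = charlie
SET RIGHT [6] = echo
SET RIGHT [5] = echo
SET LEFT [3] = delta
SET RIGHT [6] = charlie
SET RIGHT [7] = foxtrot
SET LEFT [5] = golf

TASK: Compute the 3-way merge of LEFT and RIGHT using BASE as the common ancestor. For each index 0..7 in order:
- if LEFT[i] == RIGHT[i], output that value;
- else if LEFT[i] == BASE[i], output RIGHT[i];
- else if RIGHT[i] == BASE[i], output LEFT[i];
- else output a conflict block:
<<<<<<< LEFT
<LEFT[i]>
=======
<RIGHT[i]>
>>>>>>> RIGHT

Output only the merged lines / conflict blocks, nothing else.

Answer: golf
golf
echo
delta
charlie
<<<<<<< LEFT
golf
=======
echo
>>>>>>> RIGHT
<<<<<<< LEFT
echo
=======
charlie
>>>>>>> RIGHT
foxtrot

Derivation:
Final LEFT:  [golf, golf, echo, delta, charlie, golf, echo, alpha]
Final RIGHT: [golf, golf, echo, echo, charlie, echo, charlie, foxtrot]
i=0: L=golf R=golf -> agree -> golf
i=1: L=golf R=golf -> agree -> golf
i=2: L=echo R=echo -> agree -> echo
i=3: L=delta, R=echo=BASE -> take LEFT -> delta
i=4: L=charlie R=charlie -> agree -> charlie
i=5: BASE=foxtrot L=golf R=echo all differ -> CONFLICT
i=6: BASE=golf L=echo R=charlie all differ -> CONFLICT
i=7: L=alpha=BASE, R=foxtrot -> take RIGHT -> foxtrot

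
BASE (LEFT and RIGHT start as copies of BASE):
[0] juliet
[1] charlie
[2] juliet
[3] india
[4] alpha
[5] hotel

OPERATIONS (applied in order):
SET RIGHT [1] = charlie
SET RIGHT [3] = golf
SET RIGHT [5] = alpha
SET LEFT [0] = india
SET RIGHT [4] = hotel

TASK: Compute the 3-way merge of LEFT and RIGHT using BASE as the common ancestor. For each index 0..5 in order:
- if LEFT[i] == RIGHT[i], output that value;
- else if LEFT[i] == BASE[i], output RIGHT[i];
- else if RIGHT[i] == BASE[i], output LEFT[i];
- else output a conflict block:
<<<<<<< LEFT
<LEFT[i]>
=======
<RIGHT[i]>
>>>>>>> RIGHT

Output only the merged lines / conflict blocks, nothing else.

Final LEFT:  [india, charlie, juliet, india, alpha, hotel]
Final RIGHT: [juliet, charlie, juliet, golf, hotel, alpha]
i=0: L=india, R=juliet=BASE -> take LEFT -> india
i=1: L=charlie R=charlie -> agree -> charlie
i=2: L=juliet R=juliet -> agree -> juliet
i=3: L=india=BASE, R=golf -> take RIGHT -> golf
i=4: L=alpha=BASE, R=hotel -> take RIGHT -> hotel
i=5: L=hotel=BASE, R=alpha -> take RIGHT -> alpha

Answer: india
charlie
juliet
golf
hotel
alpha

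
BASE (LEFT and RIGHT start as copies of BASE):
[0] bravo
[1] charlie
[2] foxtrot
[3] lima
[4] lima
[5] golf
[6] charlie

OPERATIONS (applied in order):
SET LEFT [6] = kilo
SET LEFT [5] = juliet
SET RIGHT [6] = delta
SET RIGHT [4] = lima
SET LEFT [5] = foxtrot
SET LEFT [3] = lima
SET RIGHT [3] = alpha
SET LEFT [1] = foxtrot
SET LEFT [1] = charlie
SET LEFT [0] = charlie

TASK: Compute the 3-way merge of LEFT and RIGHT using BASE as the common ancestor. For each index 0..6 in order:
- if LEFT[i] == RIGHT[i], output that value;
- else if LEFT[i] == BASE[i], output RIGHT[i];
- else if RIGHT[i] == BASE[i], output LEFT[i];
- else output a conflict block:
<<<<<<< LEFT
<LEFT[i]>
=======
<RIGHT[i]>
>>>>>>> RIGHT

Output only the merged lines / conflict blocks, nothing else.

Final LEFT:  [charlie, charlie, foxtrot, lima, lima, foxtrot, kilo]
Final RIGHT: [bravo, charlie, foxtrot, alpha, lima, golf, delta]
i=0: L=charlie, R=bravo=BASE -> take LEFT -> charlie
i=1: L=charlie R=charlie -> agree -> charlie
i=2: L=foxtrot R=foxtrot -> agree -> foxtrot
i=3: L=lima=BASE, R=alpha -> take RIGHT -> alpha
i=4: L=lima R=lima -> agree -> lima
i=5: L=foxtrot, R=golf=BASE -> take LEFT -> foxtrot
i=6: BASE=charlie L=kilo R=delta all differ -> CONFLICT

Answer: charlie
charlie
foxtrot
alpha
lima
foxtrot
<<<<<<< LEFT
kilo
=======
delta
>>>>>>> RIGHT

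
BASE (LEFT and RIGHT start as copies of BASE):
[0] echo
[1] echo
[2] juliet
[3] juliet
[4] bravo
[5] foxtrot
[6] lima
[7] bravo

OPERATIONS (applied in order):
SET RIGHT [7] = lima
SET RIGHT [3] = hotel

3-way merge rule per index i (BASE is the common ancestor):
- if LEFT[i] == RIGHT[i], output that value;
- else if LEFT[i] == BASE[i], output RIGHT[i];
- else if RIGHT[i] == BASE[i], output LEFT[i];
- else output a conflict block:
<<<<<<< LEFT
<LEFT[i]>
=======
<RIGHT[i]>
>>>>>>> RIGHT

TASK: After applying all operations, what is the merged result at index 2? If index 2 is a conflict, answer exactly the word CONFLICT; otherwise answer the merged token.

Final LEFT:  [echo, echo, juliet, juliet, bravo, foxtrot, lima, bravo]
Final RIGHT: [echo, echo, juliet, hotel, bravo, foxtrot, lima, lima]
i=0: L=echo R=echo -> agree -> echo
i=1: L=echo R=echo -> agree -> echo
i=2: L=juliet R=juliet -> agree -> juliet
i=3: L=juliet=BASE, R=hotel -> take RIGHT -> hotel
i=4: L=bravo R=bravo -> agree -> bravo
i=5: L=foxtrot R=foxtrot -> agree -> foxtrot
i=6: L=lima R=lima -> agree -> lima
i=7: L=bravo=BASE, R=lima -> take RIGHT -> lima
Index 2 -> juliet

Answer: juliet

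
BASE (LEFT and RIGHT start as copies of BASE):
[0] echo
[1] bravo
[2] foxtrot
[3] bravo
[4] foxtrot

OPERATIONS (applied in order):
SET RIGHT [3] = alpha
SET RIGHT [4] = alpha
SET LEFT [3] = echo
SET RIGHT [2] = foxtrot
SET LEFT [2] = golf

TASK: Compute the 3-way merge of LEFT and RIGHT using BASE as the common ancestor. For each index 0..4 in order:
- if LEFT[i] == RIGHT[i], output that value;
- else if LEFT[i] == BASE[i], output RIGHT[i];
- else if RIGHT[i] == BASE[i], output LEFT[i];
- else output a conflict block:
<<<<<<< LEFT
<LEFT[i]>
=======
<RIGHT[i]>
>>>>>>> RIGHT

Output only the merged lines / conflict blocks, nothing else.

Answer: echo
bravo
golf
<<<<<<< LEFT
echo
=======
alpha
>>>>>>> RIGHT
alpha

Derivation:
Final LEFT:  [echo, bravo, golf, echo, foxtrot]
Final RIGHT: [echo, bravo, foxtrot, alpha, alpha]
i=0: L=echo R=echo -> agree -> echo
i=1: L=bravo R=bravo -> agree -> bravo
i=2: L=golf, R=foxtrot=BASE -> take LEFT -> golf
i=3: BASE=bravo L=echo R=alpha all differ -> CONFLICT
i=4: L=foxtrot=BASE, R=alpha -> take RIGHT -> alpha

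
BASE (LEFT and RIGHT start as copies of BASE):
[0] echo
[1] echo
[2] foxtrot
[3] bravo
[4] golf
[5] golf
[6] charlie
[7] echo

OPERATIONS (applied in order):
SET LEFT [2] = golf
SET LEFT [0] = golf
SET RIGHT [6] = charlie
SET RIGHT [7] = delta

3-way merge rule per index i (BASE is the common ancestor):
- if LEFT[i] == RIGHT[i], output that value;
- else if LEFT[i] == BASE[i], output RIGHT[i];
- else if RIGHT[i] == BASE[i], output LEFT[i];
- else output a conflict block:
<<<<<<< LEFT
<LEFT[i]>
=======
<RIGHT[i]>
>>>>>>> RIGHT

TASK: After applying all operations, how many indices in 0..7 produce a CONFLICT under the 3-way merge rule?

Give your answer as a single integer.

Final LEFT:  [golf, echo, golf, bravo, golf, golf, charlie, echo]
Final RIGHT: [echo, echo, foxtrot, bravo, golf, golf, charlie, delta]
i=0: L=golf, R=echo=BASE -> take LEFT -> golf
i=1: L=echo R=echo -> agree -> echo
i=2: L=golf, R=foxtrot=BASE -> take LEFT -> golf
i=3: L=bravo R=bravo -> agree -> bravo
i=4: L=golf R=golf -> agree -> golf
i=5: L=golf R=golf -> agree -> golf
i=6: L=charlie R=charlie -> agree -> charlie
i=7: L=echo=BASE, R=delta -> take RIGHT -> delta
Conflict count: 0

Answer: 0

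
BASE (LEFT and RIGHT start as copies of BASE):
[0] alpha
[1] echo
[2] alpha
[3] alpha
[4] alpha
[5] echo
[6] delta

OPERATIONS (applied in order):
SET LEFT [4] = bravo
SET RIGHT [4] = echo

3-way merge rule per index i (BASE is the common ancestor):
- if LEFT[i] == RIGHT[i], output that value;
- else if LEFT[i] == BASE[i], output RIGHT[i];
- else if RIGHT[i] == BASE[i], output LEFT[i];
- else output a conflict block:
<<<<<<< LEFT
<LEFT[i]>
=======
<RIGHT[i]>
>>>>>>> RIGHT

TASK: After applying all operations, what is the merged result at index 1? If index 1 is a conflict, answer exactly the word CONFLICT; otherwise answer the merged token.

Answer: echo

Derivation:
Final LEFT:  [alpha, echo, alpha, alpha, bravo, echo, delta]
Final RIGHT: [alpha, echo, alpha, alpha, echo, echo, delta]
i=0: L=alpha R=alpha -> agree -> alpha
i=1: L=echo R=echo -> agree -> echo
i=2: L=alpha R=alpha -> agree -> alpha
i=3: L=alpha R=alpha -> agree -> alpha
i=4: BASE=alpha L=bravo R=echo all differ -> CONFLICT
i=5: L=echo R=echo -> agree -> echo
i=6: L=delta R=delta -> agree -> delta
Index 1 -> echo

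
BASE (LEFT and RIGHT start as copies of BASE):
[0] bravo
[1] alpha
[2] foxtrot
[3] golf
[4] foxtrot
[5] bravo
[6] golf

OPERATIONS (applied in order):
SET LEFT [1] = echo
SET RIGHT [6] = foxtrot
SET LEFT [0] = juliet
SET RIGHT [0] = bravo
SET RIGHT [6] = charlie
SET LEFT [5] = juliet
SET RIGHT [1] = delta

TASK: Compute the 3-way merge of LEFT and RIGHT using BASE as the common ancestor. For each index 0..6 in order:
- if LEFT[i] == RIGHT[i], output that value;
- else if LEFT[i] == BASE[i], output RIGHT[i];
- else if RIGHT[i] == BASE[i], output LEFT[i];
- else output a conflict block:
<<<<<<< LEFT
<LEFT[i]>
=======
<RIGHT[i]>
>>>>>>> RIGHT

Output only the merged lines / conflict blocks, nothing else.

Answer: juliet
<<<<<<< LEFT
echo
=======
delta
>>>>>>> RIGHT
foxtrot
golf
foxtrot
juliet
charlie

Derivation:
Final LEFT:  [juliet, echo, foxtrot, golf, foxtrot, juliet, golf]
Final RIGHT: [bravo, delta, foxtrot, golf, foxtrot, bravo, charlie]
i=0: L=juliet, R=bravo=BASE -> take LEFT -> juliet
i=1: BASE=alpha L=echo R=delta all differ -> CONFLICT
i=2: L=foxtrot R=foxtrot -> agree -> foxtrot
i=3: L=golf R=golf -> agree -> golf
i=4: L=foxtrot R=foxtrot -> agree -> foxtrot
i=5: L=juliet, R=bravo=BASE -> take LEFT -> juliet
i=6: L=golf=BASE, R=charlie -> take RIGHT -> charlie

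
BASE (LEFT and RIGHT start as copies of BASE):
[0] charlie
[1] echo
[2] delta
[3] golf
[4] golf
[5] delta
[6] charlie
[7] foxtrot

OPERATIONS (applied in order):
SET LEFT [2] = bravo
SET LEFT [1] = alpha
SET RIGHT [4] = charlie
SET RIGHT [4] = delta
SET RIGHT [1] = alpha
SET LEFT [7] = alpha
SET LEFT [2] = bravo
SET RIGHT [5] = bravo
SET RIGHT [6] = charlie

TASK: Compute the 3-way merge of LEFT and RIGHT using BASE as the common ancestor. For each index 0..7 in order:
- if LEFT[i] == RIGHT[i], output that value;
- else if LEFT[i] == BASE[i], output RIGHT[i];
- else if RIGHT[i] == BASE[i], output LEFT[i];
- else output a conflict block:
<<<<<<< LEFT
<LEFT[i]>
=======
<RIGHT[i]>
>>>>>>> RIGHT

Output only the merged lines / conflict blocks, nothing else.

Final LEFT:  [charlie, alpha, bravo, golf, golf, delta, charlie, alpha]
Final RIGHT: [charlie, alpha, delta, golf, delta, bravo, charlie, foxtrot]
i=0: L=charlie R=charlie -> agree -> charlie
i=1: L=alpha R=alpha -> agree -> alpha
i=2: L=bravo, R=delta=BASE -> take LEFT -> bravo
i=3: L=golf R=golf -> agree -> golf
i=4: L=golf=BASE, R=delta -> take RIGHT -> delta
i=5: L=delta=BASE, R=bravo -> take RIGHT -> bravo
i=6: L=charlie R=charlie -> agree -> charlie
i=7: L=alpha, R=foxtrot=BASE -> take LEFT -> alpha

Answer: charlie
alpha
bravo
golf
delta
bravo
charlie
alpha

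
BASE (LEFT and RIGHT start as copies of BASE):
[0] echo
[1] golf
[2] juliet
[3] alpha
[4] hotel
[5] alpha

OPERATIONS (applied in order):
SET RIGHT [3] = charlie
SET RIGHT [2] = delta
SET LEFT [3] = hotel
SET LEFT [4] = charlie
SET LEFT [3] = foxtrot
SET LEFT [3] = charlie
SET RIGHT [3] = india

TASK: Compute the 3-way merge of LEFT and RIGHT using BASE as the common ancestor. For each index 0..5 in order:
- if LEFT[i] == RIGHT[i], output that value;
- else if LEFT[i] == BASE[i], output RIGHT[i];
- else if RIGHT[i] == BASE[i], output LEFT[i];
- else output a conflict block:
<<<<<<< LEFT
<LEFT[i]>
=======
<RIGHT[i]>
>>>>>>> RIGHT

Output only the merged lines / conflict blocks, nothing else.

Final LEFT:  [echo, golf, juliet, charlie, charlie, alpha]
Final RIGHT: [echo, golf, delta, india, hotel, alpha]
i=0: L=echo R=echo -> agree -> echo
i=1: L=golf R=golf -> agree -> golf
i=2: L=juliet=BASE, R=delta -> take RIGHT -> delta
i=3: BASE=alpha L=charlie R=india all differ -> CONFLICT
i=4: L=charlie, R=hotel=BASE -> take LEFT -> charlie
i=5: L=alpha R=alpha -> agree -> alpha

Answer: echo
golf
delta
<<<<<<< LEFT
charlie
=======
india
>>>>>>> RIGHT
charlie
alpha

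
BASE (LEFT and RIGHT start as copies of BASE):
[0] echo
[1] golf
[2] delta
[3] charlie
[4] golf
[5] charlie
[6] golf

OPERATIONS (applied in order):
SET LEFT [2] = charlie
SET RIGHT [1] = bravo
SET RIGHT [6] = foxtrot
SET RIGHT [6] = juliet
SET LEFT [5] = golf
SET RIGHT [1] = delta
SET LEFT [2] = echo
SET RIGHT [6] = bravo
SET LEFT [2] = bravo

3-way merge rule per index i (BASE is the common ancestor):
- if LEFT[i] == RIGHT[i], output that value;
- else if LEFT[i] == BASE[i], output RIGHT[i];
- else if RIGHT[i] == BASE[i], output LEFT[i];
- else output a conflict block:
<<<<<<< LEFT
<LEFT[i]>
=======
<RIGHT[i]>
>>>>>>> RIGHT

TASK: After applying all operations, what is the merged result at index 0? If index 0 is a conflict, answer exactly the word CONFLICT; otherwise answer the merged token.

Answer: echo

Derivation:
Final LEFT:  [echo, golf, bravo, charlie, golf, golf, golf]
Final RIGHT: [echo, delta, delta, charlie, golf, charlie, bravo]
i=0: L=echo R=echo -> agree -> echo
i=1: L=golf=BASE, R=delta -> take RIGHT -> delta
i=2: L=bravo, R=delta=BASE -> take LEFT -> bravo
i=3: L=charlie R=charlie -> agree -> charlie
i=4: L=golf R=golf -> agree -> golf
i=5: L=golf, R=charlie=BASE -> take LEFT -> golf
i=6: L=golf=BASE, R=bravo -> take RIGHT -> bravo
Index 0 -> echo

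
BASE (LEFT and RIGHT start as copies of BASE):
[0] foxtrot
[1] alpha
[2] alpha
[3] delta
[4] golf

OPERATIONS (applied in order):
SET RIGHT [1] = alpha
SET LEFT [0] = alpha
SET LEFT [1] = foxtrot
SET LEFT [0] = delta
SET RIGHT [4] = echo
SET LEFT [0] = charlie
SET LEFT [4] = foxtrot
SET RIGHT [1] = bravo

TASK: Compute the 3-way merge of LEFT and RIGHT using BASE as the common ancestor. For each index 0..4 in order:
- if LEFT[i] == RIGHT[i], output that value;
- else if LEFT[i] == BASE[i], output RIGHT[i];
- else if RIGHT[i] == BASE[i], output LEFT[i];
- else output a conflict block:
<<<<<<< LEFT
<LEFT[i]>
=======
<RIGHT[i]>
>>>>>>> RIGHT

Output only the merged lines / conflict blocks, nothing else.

Answer: charlie
<<<<<<< LEFT
foxtrot
=======
bravo
>>>>>>> RIGHT
alpha
delta
<<<<<<< LEFT
foxtrot
=======
echo
>>>>>>> RIGHT

Derivation:
Final LEFT:  [charlie, foxtrot, alpha, delta, foxtrot]
Final RIGHT: [foxtrot, bravo, alpha, delta, echo]
i=0: L=charlie, R=foxtrot=BASE -> take LEFT -> charlie
i=1: BASE=alpha L=foxtrot R=bravo all differ -> CONFLICT
i=2: L=alpha R=alpha -> agree -> alpha
i=3: L=delta R=delta -> agree -> delta
i=4: BASE=golf L=foxtrot R=echo all differ -> CONFLICT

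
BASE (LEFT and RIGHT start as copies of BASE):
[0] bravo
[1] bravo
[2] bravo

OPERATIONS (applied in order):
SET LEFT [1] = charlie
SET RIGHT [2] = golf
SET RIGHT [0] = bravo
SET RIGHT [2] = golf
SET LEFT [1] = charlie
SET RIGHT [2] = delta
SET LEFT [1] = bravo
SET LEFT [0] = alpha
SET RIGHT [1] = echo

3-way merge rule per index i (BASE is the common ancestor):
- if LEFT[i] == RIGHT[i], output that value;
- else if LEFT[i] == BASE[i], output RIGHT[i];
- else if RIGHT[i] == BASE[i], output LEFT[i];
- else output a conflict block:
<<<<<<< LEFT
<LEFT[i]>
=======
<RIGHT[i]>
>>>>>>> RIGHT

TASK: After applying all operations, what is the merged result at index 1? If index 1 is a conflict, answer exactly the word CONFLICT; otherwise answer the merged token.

Answer: echo

Derivation:
Final LEFT:  [alpha, bravo, bravo]
Final RIGHT: [bravo, echo, delta]
i=0: L=alpha, R=bravo=BASE -> take LEFT -> alpha
i=1: L=bravo=BASE, R=echo -> take RIGHT -> echo
i=2: L=bravo=BASE, R=delta -> take RIGHT -> delta
Index 1 -> echo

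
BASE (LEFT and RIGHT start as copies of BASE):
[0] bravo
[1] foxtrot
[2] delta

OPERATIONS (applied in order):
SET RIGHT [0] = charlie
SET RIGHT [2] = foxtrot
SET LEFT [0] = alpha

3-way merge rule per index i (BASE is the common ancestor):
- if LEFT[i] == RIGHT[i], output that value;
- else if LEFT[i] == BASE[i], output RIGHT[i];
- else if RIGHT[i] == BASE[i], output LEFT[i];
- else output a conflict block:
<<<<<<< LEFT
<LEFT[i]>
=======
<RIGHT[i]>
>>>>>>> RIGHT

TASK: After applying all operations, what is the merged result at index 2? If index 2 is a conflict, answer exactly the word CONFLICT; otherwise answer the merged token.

Answer: foxtrot

Derivation:
Final LEFT:  [alpha, foxtrot, delta]
Final RIGHT: [charlie, foxtrot, foxtrot]
i=0: BASE=bravo L=alpha R=charlie all differ -> CONFLICT
i=1: L=foxtrot R=foxtrot -> agree -> foxtrot
i=2: L=delta=BASE, R=foxtrot -> take RIGHT -> foxtrot
Index 2 -> foxtrot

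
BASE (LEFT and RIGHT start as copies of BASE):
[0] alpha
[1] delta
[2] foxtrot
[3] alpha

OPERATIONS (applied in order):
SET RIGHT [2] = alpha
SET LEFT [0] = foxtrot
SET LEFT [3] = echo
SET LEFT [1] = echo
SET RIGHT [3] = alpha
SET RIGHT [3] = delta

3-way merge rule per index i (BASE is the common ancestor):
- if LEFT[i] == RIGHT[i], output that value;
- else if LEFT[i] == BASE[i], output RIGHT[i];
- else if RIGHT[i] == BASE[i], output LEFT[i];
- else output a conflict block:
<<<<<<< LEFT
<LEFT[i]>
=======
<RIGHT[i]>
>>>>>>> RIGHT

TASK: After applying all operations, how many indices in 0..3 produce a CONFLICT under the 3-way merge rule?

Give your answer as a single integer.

Final LEFT:  [foxtrot, echo, foxtrot, echo]
Final RIGHT: [alpha, delta, alpha, delta]
i=0: L=foxtrot, R=alpha=BASE -> take LEFT -> foxtrot
i=1: L=echo, R=delta=BASE -> take LEFT -> echo
i=2: L=foxtrot=BASE, R=alpha -> take RIGHT -> alpha
i=3: BASE=alpha L=echo R=delta all differ -> CONFLICT
Conflict count: 1

Answer: 1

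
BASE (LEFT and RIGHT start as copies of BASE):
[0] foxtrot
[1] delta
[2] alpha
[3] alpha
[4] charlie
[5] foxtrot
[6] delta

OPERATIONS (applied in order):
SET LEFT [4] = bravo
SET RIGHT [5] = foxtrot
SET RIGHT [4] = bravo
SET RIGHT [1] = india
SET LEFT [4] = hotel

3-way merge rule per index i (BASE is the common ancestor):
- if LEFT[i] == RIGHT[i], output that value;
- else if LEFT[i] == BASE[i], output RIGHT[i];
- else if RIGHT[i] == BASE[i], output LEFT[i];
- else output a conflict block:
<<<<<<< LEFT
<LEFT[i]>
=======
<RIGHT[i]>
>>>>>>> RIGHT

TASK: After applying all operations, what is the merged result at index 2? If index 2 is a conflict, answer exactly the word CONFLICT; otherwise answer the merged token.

Final LEFT:  [foxtrot, delta, alpha, alpha, hotel, foxtrot, delta]
Final RIGHT: [foxtrot, india, alpha, alpha, bravo, foxtrot, delta]
i=0: L=foxtrot R=foxtrot -> agree -> foxtrot
i=1: L=delta=BASE, R=india -> take RIGHT -> india
i=2: L=alpha R=alpha -> agree -> alpha
i=3: L=alpha R=alpha -> agree -> alpha
i=4: BASE=charlie L=hotel R=bravo all differ -> CONFLICT
i=5: L=foxtrot R=foxtrot -> agree -> foxtrot
i=6: L=delta R=delta -> agree -> delta
Index 2 -> alpha

Answer: alpha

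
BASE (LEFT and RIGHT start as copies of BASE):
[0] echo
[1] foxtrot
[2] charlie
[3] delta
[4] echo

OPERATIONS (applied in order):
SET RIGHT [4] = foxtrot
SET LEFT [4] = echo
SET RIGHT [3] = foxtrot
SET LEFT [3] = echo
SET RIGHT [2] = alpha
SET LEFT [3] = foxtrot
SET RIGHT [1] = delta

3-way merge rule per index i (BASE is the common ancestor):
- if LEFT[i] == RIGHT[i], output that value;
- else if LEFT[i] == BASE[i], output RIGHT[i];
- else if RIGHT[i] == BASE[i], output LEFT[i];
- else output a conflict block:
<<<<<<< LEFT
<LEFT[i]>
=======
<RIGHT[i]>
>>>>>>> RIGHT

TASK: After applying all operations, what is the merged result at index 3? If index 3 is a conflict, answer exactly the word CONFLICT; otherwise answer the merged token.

Final LEFT:  [echo, foxtrot, charlie, foxtrot, echo]
Final RIGHT: [echo, delta, alpha, foxtrot, foxtrot]
i=0: L=echo R=echo -> agree -> echo
i=1: L=foxtrot=BASE, R=delta -> take RIGHT -> delta
i=2: L=charlie=BASE, R=alpha -> take RIGHT -> alpha
i=3: L=foxtrot R=foxtrot -> agree -> foxtrot
i=4: L=echo=BASE, R=foxtrot -> take RIGHT -> foxtrot
Index 3 -> foxtrot

Answer: foxtrot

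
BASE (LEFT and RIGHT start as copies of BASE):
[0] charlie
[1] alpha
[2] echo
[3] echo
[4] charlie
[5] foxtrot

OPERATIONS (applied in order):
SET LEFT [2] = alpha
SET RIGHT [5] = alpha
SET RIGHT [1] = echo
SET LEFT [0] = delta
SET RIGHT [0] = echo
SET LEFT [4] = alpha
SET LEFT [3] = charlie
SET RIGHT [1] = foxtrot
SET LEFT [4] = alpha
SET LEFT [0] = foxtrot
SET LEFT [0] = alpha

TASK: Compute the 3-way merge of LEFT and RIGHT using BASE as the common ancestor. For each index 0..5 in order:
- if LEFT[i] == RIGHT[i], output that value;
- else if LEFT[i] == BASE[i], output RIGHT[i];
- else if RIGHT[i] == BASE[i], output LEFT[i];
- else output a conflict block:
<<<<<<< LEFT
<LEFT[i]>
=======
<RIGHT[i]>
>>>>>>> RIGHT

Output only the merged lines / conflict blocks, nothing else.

Final LEFT:  [alpha, alpha, alpha, charlie, alpha, foxtrot]
Final RIGHT: [echo, foxtrot, echo, echo, charlie, alpha]
i=0: BASE=charlie L=alpha R=echo all differ -> CONFLICT
i=1: L=alpha=BASE, R=foxtrot -> take RIGHT -> foxtrot
i=2: L=alpha, R=echo=BASE -> take LEFT -> alpha
i=3: L=charlie, R=echo=BASE -> take LEFT -> charlie
i=4: L=alpha, R=charlie=BASE -> take LEFT -> alpha
i=5: L=foxtrot=BASE, R=alpha -> take RIGHT -> alpha

Answer: <<<<<<< LEFT
alpha
=======
echo
>>>>>>> RIGHT
foxtrot
alpha
charlie
alpha
alpha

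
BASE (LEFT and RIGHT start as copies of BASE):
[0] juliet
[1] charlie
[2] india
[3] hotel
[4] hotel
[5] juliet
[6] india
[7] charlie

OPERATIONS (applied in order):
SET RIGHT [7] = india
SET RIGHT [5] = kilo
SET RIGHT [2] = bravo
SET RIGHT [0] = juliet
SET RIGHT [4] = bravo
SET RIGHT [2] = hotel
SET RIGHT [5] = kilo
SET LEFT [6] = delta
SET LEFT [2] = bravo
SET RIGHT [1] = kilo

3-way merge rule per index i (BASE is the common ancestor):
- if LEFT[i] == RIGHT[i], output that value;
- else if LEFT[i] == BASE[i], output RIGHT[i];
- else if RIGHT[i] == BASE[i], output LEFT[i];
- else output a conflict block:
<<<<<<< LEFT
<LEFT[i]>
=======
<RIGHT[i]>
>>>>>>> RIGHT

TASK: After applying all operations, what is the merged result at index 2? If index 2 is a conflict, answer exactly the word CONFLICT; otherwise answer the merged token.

Answer: CONFLICT

Derivation:
Final LEFT:  [juliet, charlie, bravo, hotel, hotel, juliet, delta, charlie]
Final RIGHT: [juliet, kilo, hotel, hotel, bravo, kilo, india, india]
i=0: L=juliet R=juliet -> agree -> juliet
i=1: L=charlie=BASE, R=kilo -> take RIGHT -> kilo
i=2: BASE=india L=bravo R=hotel all differ -> CONFLICT
i=3: L=hotel R=hotel -> agree -> hotel
i=4: L=hotel=BASE, R=bravo -> take RIGHT -> bravo
i=5: L=juliet=BASE, R=kilo -> take RIGHT -> kilo
i=6: L=delta, R=india=BASE -> take LEFT -> delta
i=7: L=charlie=BASE, R=india -> take RIGHT -> india
Index 2 -> CONFLICT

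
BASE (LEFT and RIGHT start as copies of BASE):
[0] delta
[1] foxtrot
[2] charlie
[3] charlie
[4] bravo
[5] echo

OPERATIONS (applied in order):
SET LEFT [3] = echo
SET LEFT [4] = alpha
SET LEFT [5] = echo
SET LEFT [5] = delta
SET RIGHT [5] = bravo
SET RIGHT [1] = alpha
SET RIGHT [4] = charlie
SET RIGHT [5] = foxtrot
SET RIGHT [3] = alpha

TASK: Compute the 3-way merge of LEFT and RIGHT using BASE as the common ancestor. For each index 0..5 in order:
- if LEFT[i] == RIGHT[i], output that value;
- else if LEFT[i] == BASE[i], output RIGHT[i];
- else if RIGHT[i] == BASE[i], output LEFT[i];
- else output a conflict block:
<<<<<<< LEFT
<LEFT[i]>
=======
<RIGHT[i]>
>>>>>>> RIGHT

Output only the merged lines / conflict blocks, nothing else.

Answer: delta
alpha
charlie
<<<<<<< LEFT
echo
=======
alpha
>>>>>>> RIGHT
<<<<<<< LEFT
alpha
=======
charlie
>>>>>>> RIGHT
<<<<<<< LEFT
delta
=======
foxtrot
>>>>>>> RIGHT

Derivation:
Final LEFT:  [delta, foxtrot, charlie, echo, alpha, delta]
Final RIGHT: [delta, alpha, charlie, alpha, charlie, foxtrot]
i=0: L=delta R=delta -> agree -> delta
i=1: L=foxtrot=BASE, R=alpha -> take RIGHT -> alpha
i=2: L=charlie R=charlie -> agree -> charlie
i=3: BASE=charlie L=echo R=alpha all differ -> CONFLICT
i=4: BASE=bravo L=alpha R=charlie all differ -> CONFLICT
i=5: BASE=echo L=delta R=foxtrot all differ -> CONFLICT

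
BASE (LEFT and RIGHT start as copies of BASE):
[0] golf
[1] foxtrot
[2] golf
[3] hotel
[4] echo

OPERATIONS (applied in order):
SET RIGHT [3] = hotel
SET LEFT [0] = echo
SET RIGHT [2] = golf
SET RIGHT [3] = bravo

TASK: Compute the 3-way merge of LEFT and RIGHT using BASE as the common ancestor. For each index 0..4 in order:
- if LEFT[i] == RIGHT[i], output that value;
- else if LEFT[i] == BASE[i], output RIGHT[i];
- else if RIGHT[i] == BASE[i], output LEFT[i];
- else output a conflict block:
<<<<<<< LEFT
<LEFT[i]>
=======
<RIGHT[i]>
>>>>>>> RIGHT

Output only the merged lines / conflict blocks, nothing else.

Answer: echo
foxtrot
golf
bravo
echo

Derivation:
Final LEFT:  [echo, foxtrot, golf, hotel, echo]
Final RIGHT: [golf, foxtrot, golf, bravo, echo]
i=0: L=echo, R=golf=BASE -> take LEFT -> echo
i=1: L=foxtrot R=foxtrot -> agree -> foxtrot
i=2: L=golf R=golf -> agree -> golf
i=3: L=hotel=BASE, R=bravo -> take RIGHT -> bravo
i=4: L=echo R=echo -> agree -> echo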